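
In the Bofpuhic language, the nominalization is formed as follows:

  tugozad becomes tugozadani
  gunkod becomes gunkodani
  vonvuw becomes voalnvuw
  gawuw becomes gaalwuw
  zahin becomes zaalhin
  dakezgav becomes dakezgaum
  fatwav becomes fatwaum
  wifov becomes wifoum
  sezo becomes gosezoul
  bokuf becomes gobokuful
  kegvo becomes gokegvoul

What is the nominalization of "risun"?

rialsun

"risun" ends in -n. The one such stem in the data (zahin → zaalhin) inserts -al- after the first vowel (as do vonvuw, gawuw), so the same rule applies.
So risun → rialsun.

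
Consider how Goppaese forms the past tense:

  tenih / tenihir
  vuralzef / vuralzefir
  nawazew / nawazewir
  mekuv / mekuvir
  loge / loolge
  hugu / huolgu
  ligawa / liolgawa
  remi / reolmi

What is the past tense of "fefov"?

fefovir

vuralzef and loge both have last vowel 'e' yet inflect differently (vuralzefir, loolge), so the last vowel is not what conditions the rule; whether the stem ends in a vowel or a consonant is.
"fefov" ends in a consonant. The stems ending in a consonant (tenih → tenihir, vuralzef → vuralzefir, nawazew → nawazewir) add -ir.
The other pattern: stems ending in a vowel insert -ol- after the first vowel.
So fefov → fefovir.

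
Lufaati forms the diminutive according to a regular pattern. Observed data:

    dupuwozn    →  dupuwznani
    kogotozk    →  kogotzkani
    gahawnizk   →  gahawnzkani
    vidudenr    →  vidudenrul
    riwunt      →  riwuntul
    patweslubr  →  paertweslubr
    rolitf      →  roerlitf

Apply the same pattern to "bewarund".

bewarundul

vidudenr and patweslubr both end in -r yet inflect differently (vidudenrul, paertweslubr), so the final letter is not what conditions the rule; the second-to-last letter is.
"bewarund" has second-to-last letter 'n'. The stems whose second-to-last letter is 'n' (vidudenr → vidudenrul, riwunt → riwuntul) add -ul.
So bewarund → bewarundul.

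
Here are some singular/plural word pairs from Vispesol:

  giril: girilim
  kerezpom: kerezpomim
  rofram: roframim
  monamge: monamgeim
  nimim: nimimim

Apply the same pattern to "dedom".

dedomim

Every pair shown (giril → girilim, kerezpom → kerezpomim, rofram → roframim, …) follows the same rule: add -im.
So dedom → dedomim.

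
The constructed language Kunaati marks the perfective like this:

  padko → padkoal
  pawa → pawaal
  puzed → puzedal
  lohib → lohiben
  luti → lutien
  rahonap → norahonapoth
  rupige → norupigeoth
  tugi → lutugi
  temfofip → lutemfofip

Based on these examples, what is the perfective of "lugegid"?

lugegiden

"lugegid" begins with l-. The stems beginning with l- (lohib → lohiben, luti → lutien) add -en.
The other patterns: stems beginning with p- add -al; stems beginning with r- add no- … -oth around the stem; stems beginning with t- add the prefix lu-.
So lugegid → lugegiden.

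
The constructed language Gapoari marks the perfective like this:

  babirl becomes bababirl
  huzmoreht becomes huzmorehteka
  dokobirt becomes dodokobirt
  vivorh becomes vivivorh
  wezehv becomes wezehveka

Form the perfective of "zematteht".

dokobirt and huzmoreht both end in -t yet inflect differently (dodokobirt, huzmorehteka), so the final letter is not what conditions the rule; the second-to-last letter is.
"zematteht" has second-to-last letter 'h'. The stems whose second-to-last letter is 'h' (huzmoreht → huzmorehteka, wezehv → wezehveka) add -eka.
The other pattern: stems whose second-to-last letter is 'r' repeat the first consonant+vowel as a prefix.
So zematteht → zemattehteka.

zemattehteka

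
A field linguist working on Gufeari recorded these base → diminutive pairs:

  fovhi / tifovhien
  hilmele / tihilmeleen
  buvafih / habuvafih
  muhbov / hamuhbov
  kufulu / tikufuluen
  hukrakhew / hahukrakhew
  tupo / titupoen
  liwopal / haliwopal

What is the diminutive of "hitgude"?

tihitgudeen

muhbov and tupo both have last vowel 'o' yet inflect differently (hamuhbov, titupoen), so the last vowel is not what conditions the rule; whether the stem ends in a vowel or a consonant is.
"hitgude" ends in a vowel. The stems ending in a vowel (tupo → titupoen, fovhi → tifovhien, hilmele → tihilmeleen) add ti- … -en around the stem.
So hitgude → tihitgudeen.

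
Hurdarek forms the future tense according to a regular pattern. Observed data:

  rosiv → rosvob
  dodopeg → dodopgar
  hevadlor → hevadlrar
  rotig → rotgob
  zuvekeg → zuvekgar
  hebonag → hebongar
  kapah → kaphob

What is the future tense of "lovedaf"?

lovedfar

rotig and zuvekeg both end in -g yet inflect differently (rotgob, zuvekgar), so the final letter is not what conditions the rule; the number of vowels is.
"lovedaf" has 3 vowels. The stems with 3 vowels (hevadlor → hevadlrar, zuvekeg → zuvekgar, dodopeg → dodopgar) delete the last vowel and add -ar.
So lovedaf → lovedfar.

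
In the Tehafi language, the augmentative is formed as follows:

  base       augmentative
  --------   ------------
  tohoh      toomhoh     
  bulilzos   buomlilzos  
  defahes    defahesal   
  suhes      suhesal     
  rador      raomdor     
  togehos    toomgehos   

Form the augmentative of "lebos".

leombos

togehos and defahes both end in -s yet inflect differently (toomgehos, defahesal), so the final letter is not what conditions the rule; the last vowel is.
"lebos" has last vowel 'o'. The stems whose last vowel is 'o' (togehos → toomgehos, tohoh → toomhoh, rador → raomdor) insert -om- after the first vowel.
So lebos → leombos.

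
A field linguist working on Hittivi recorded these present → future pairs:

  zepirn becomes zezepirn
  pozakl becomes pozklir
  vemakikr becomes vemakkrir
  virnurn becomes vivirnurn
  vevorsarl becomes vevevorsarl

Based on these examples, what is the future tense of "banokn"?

banknir

pozakl and vevorsarl both end in -l yet inflect differently (pozklir, vevevorsarl), so the final letter is not what conditions the rule; the second-to-last letter is.
"banokn" has second-to-last letter 'k'. The stems whose second-to-last letter is 'k' (pozakl → pozklir, vemakikr → vemakkrir) delete the last vowel and add -ir.
So banokn → banknir.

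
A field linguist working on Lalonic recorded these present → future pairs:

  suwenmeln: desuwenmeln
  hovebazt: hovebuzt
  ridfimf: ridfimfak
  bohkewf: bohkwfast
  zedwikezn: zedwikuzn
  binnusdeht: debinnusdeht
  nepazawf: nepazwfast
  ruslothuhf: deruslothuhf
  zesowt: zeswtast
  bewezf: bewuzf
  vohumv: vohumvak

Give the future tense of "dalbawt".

dalbwtast

bohkewf and ridfimf both end in -f yet inflect differently (bohkwfast, ridfimfak), so the final letter is not what conditions the rule; the second-to-last letter is.
"dalbawt" has second-to-last letter 'w'. The stems whose second-to-last letter is 'w' (bohkewf → bohkwfast, zesowt → zeswtast, nepazawf → nepazwfast) delete the last vowel and add -ast.
The other patterns: stems whose second-to-last letter is 'm' add -ak; stems whose second-to-last letter is 'z' change the last vowel to 'u'; stems whose second-to-last letter is 'h' or 'l' add the prefix de-.
So dalbawt → dalbwtast.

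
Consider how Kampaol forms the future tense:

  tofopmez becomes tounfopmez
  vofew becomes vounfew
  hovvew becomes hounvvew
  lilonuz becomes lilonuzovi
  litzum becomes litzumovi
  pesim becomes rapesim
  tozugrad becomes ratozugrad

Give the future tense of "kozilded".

tofopmez and lilonuz both end in -z yet inflect differently (tounfopmez, lilonuzovi), so the final letter is not what conditions the rule; the last vowel is.
"kozilded" has last vowel 'e'. The stems whose last vowel is 'e' (tofopmez → tounfopmez, vofew → vounfew, hovvew → hounvvew) insert -un- after the first vowel.
The other patterns: stems whose last vowel is 'u' add -ovi; stems whose last vowel is 'a' or 'i' add the prefix ra-.
So kozilded → kounzilded.

kounzilded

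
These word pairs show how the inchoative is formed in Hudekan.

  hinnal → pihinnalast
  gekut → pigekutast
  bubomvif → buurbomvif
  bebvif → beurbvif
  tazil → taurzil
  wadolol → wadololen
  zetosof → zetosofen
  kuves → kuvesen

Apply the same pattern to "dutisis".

duurtisis

hinnal and tazil both end in -l yet inflect differently (pihinnalast, taurzil), so the final letter is not what conditions the rule; the last vowel is.
"dutisis" has last vowel 'i'. The stems whose last vowel is 'i' (bubomvif → buurbomvif, bebvif → beurbvif, tazil → taurzil) insert -ur- after the first vowel.
So dutisis → duurtisis.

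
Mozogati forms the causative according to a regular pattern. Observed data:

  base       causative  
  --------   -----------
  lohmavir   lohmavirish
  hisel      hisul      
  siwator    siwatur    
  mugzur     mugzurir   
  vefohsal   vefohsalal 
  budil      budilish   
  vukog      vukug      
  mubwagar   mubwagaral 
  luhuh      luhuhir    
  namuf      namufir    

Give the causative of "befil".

befilish

vefohsal and budil both end in -l yet inflect differently (vefohsalal, budilish), so the final letter is not what conditions the rule; the last vowel is.
"befil" has last vowel 'i'. The stems whose last vowel is 'i' (budil → budilish, lohmavir → lohmavirish) add -ish.
So befil → befilish.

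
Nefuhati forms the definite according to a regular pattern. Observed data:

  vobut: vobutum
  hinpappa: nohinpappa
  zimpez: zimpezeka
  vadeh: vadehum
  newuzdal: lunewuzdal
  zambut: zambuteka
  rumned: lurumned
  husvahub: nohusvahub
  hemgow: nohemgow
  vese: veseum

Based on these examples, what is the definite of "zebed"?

vobut and zambut both end in -t yet inflect differently (vobutum, zambuteka), so the final letter is not what conditions the rule; the first letter is.
"zebed" begins with z-. The stems beginning with z- (zambut → zambuteka, zimpez → zimpezeka) add -eka.
The other patterns: stems beginning with v- add -um; stems beginning with h- add the prefix no-; stems beginning with n- or r- add the prefix lu-.
So zebed → zebedeka.

zebedeka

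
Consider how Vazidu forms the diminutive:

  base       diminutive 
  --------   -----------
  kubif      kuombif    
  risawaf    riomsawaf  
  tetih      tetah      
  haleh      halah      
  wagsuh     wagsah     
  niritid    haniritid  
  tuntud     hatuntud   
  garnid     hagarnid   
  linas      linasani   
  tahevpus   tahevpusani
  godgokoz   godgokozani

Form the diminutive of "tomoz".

kubif and tetih both have last vowel 'i' yet inflect differently (kuombif, tetah), so the last vowel is not what conditions the rule; the final letter is.
"tomoz" ends in -z. The one such stem in the data (godgokoz → godgokozani) adds -ani, so the same rule applies.
So tomoz → tomozani.

tomozani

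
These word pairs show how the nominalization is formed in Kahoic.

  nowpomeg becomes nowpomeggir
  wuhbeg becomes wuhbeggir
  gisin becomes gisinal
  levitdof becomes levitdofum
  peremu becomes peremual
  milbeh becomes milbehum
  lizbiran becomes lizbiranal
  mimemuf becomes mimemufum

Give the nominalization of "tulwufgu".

tulwufgual

wuhbeg and milbeh both have last vowel 'e' yet inflect differently (wuhbeggir, milbehum), so the last vowel is not what conditions the rule; the final letter is.
"tulwufgu" ends in -u. The one such stem in the data (peremu → peremual) adds -al, so the same rule applies.
So tulwufgu → tulwufgual.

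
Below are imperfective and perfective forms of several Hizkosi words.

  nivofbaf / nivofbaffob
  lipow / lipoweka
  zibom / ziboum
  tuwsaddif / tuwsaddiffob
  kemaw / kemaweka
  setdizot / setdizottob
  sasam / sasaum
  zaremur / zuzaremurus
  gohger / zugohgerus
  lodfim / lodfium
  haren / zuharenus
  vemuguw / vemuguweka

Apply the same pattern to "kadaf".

kadaffob

zaremur and vemuguw both have last vowel 'u' yet inflect differently (zuzaremurus, vemuguweka), so the last vowel is not what conditions the rule; the final letter is.
"kadaf" ends in -f. The stems ending in -f (nivofbaf → nivofbaffob, tuwsaddif → tuwsaddiffob) double the final consonant and add -ob.
The other patterns: stems ending in -m drop the final letter and add -um; stems ending in -n or -r add zu- … -us around the stem; stems ending in -w add -eka.
So kadaf → kadaffob.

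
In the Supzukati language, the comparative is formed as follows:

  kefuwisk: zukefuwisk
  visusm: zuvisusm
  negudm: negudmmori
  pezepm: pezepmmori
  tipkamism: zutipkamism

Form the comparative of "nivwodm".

tipkamism and pezepm both end in -m yet inflect differently (zutipkamism, pezepmmori), so the final letter is not what conditions the rule; the second-to-last letter is.
"nivwodm" has second-to-last letter 'd'. The one such stem in the data (negudm → negudmmori) doubles the final consonant and adds -ori (as does pezepm), so the same rule applies.
So nivwodm → nivwodmmori.

nivwodmmori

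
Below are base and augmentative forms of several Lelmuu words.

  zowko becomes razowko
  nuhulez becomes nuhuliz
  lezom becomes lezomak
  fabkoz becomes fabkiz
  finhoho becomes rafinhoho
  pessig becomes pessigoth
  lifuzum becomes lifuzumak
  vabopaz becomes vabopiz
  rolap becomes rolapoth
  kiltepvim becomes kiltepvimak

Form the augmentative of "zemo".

razemo

finhoho and lezom both have last vowel 'o' yet inflect differently (rafinhoho, lezomak), so the last vowel is not what conditions the rule; the final letter is.
"zemo" ends in -o. The stems ending in -o (finhoho → rafinhoho, zowko → razowko) add the prefix ra-.
The other patterns: stems ending in -m add -ak; stems ending in -z change the last vowel to 'i'; stems ending in -g or -p add -oth.
So zemo → razemo.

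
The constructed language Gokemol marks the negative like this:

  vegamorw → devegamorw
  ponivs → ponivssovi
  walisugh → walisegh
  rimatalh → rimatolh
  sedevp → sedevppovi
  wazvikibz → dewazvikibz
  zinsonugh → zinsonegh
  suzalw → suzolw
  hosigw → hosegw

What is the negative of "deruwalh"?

"deruwalh" has second-to-last letter 'l'. The stems whose second-to-last letter is 'l' (rimatalh → rimatolh, suzalw → suzolw) change the last vowel to 'o'.
So deruwalh → deruwolh.

deruwolh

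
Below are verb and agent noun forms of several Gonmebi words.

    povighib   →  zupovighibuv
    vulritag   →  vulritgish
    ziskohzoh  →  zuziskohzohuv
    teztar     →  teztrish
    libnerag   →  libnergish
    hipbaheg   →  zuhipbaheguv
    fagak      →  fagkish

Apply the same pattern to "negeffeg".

"negeffeg" has last vowel 'e'. The one such stem in the data (hipbaheg → zuhipbaheguv) adds zu- … -uv around the stem, so the same rule applies.
The other pattern: stems whose last vowel is 'a' delete the last vowel and add -ish.
So negeffeg → zunegeffeguv.

zunegeffeguv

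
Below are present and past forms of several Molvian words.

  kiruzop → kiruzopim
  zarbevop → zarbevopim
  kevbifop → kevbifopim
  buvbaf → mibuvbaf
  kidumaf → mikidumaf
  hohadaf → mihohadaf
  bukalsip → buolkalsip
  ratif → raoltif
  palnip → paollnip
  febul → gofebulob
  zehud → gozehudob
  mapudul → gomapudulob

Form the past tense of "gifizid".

giolfizid

"gifizid" has last vowel 'i'. The stems whose last vowel is 'i' (bukalsip → buolkalsip, ratif → raoltif, palnip → paollnip) insert -ol- after the first vowel.
The other patterns: stems whose last vowel is 'o' add -im; stems whose last vowel is 'a' add the prefix mi-; stems whose last vowel is 'u' add go- … -ob around the stem.
So gifizid → giolfizid.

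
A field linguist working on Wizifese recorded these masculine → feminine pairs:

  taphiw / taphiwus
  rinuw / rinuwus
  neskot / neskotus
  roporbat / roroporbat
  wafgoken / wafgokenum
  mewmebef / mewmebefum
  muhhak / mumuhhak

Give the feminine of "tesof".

tesofus

roporbat and neskot both end in -t yet inflect differently (roroporbat, neskotus), so the final letter is not what conditions the rule; the last vowel is.
"tesof" has last vowel 'o'. The one such stem in the data (neskot → neskotus) adds -us, so the same rule applies.
So tesof → tesofus.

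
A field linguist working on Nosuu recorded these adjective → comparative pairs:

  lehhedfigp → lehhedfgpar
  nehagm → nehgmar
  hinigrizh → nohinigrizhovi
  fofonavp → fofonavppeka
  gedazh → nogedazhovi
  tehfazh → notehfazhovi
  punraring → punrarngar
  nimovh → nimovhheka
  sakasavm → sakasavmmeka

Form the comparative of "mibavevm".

mibavevmmeka

tehfazh and nimovh both end in -h yet inflect differently (notehfazhovi, nimovhheka), so the final letter is not what conditions the rule; the second-to-last letter is.
"mibavevm" has second-to-last letter 'v'. The stems whose second-to-last letter is 'v' (fofonavp → fofonavppeka, sakasavm → sakasavmmeka, nimovh → nimovhheka) double the final consonant and add -eka.
So mibavevm → mibavevmmeka.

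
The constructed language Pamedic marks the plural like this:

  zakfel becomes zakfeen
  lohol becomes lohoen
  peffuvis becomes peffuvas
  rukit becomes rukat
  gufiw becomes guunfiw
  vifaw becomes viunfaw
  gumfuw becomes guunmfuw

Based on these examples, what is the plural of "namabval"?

peffuvis and gufiw both have last vowel 'i' yet inflect differently (peffuvas, guunfiw), so the last vowel is not what conditions the rule; the final letter is.
"namabval" ends in -l. The stems ending in -l (zakfel → zakfeen, lohol → lohoen) drop the final letter and add -en.
The other patterns: stems ending in -s or -t change the last vowel to 'a'; stems ending in -w insert -un- after the first vowel.
So namabval → namabvaen.

namabvaen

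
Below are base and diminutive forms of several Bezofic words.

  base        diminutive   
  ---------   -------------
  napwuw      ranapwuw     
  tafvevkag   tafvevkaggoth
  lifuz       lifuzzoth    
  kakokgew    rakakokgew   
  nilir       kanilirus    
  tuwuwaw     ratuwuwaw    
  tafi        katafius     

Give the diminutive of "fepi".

kafepius

tuwuwaw and tafvevkag both have last vowel 'a' yet inflect differently (ratuwuwaw, tafvevkaggoth), so the last vowel is not what conditions the rule; the final letter is.
"fepi" ends in -i. The one such stem in the data (tafi → katafius) adds ka- … -us around the stem, so the same rule applies.
The other patterns: stems ending in -w add the prefix ra-; stems ending in -g or -z double the final consonant and add -oth.
So fepi → kafepius.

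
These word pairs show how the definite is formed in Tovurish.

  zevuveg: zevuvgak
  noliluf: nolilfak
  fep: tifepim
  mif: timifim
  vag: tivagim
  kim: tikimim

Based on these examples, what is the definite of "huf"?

mif and noliluf both end in -f yet inflect differently (timifim, nolilfak), so the final letter is not what conditions the rule; the number of vowels is.
"huf" has 1 vowel. The stems with 1 vowel (mif → timifim, fep → tifepim, vag → tivagim) add ti- … -im around the stem.
The other pattern: stems with 3 vowels delete the last vowel and add -ak.
So huf → tihufim.

tihufim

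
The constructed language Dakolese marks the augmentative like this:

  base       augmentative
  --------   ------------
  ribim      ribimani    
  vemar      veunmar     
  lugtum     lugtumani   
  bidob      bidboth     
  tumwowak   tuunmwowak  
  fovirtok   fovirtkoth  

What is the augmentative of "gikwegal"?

giunkwegal

"gikwegal" has last vowel 'a'. The stems whose last vowel is 'a' (tumwowak → tuunmwowak, vemar → veunmar) insert -un- after the first vowel.
So gikwegal → giunkwegal.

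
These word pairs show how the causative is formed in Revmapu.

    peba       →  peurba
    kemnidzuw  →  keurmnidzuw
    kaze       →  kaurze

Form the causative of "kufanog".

Every pair shown (peba → peurba, kemnidzuw → keurmnidzuw, kaze → kaurze) follows the same rule: insert -ur- after the first vowel.
So kufanog → kuurfanog.

kuurfanog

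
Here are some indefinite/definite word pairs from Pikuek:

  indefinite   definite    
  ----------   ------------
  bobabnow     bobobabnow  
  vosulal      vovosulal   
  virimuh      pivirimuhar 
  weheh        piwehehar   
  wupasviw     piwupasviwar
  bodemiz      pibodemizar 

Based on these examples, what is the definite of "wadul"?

piwadular

bobabnow and wupasviw both end in -w yet inflect differently (bobobabnow, piwupasviwar), so the final letter is not what conditions the rule; the last vowel is.
"wadul" has last vowel 'u'. The one such stem in the data (virimuh → pivirimuhar) adds pi- … -ar around the stem, so the same rule applies.
So wadul → piwadular.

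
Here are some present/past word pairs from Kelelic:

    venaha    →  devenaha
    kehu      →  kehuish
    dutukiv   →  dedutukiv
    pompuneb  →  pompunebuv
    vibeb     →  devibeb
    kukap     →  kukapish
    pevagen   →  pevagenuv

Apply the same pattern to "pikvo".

pompuneb and vibeb both end in -b yet inflect differently (pompunebuv, devibeb), so the final letter is not what conditions the rule; the first letter is.
"pikvo" begins with p-. The stems beginning with p- (pevagen → pevagenuv, pompuneb → pompunebuv) add -uv.
The other patterns: stems beginning with k- add -ish; stems beginning with d- or v- add the prefix de-.
So pikvo → pikvouv.

pikvouv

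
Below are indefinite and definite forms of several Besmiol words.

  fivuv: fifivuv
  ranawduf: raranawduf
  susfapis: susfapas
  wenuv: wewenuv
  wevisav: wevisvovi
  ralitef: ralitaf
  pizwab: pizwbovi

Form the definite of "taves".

"taves" has last vowel 'e'. The one such stem in the data (ralitef → ralitaf) changes the last vowel to 'a' (as does susfapis), so the same rule applies.
The other patterns: stems whose last vowel is 'a' delete the last vowel and add -ovi; stems whose last vowel is 'u' repeat the first consonant+vowel as a prefix.
So taves → tavas.

tavas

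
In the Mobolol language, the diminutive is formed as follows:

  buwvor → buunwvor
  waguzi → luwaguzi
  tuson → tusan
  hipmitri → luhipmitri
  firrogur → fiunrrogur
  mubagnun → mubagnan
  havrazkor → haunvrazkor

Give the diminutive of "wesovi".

"wesovi" ends in -i. The stems ending in -i (waguzi → luwaguzi, hipmitri → luhipmitri) add the prefix lu-.
The other patterns: stems ending in -r insert -un- after the first vowel; stems ending in -n change the last vowel to 'a'.
So wesovi → luwesovi.

luwesovi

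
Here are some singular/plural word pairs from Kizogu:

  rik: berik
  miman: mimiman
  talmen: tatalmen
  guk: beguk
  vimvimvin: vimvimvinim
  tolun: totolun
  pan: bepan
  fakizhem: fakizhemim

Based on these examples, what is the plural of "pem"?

bepem

pan and miman both end in -n yet inflect differently (bepan, mimiman), so the final letter is not what conditions the rule; the number of vowels is.
"pem" has 1 vowel. The stems with 1 vowel (rik → berik, pan → bepan, guk → beguk) add the prefix be-.
So pem → bepem.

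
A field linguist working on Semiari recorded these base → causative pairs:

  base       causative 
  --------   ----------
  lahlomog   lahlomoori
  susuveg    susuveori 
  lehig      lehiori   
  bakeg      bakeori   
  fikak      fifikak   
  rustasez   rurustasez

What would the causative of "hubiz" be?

huhubiz

susuveg and rustasez both have last vowel 'e' yet inflect differently (susuveori, rurustasez), so the last vowel is not what conditions the rule; the final letter is.
"hubiz" ends in -z. The one such stem in the data (rustasez → rurustasez) repeats the first consonant+vowel as a prefix (as does fikak), so the same rule applies.
The other pattern: stems ending in -g drop the final letter and add -ori.
So hubiz → huhubiz.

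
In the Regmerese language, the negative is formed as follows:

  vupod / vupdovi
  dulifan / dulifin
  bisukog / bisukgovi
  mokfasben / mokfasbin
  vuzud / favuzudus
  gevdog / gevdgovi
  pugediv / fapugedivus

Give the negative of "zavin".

fazavinus

vupod and vuzud both end in -d yet inflect differently (vupdovi, favuzudus), so the final letter is not what conditions the rule; the last vowel is.
"zavin" has last vowel 'i'. The one such stem in the data (pugediv → fapugedivus) adds fa- … -us around the stem, so the same rule applies.
So zavin → fazavinus.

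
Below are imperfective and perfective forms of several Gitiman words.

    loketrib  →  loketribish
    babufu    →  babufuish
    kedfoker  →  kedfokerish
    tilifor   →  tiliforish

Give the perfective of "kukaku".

kukakuish

Every pair shown (loketrib → loketribish, babufu → babufuish, kedfoker → kedfokerish, …) follows the same rule: add -ish.
So kukaku → kukakuish.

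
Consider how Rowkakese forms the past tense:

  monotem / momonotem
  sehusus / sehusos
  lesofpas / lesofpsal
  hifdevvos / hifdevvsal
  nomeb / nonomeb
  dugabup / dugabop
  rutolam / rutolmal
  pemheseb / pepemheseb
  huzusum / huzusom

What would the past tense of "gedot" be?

gedtal

monotem and huzusum both end in -m yet inflect differently (momonotem, huzusom), so the final letter is not what conditions the rule; the last vowel is.
"gedot" has last vowel 'o'. The one such stem in the data (hifdevvos → hifdevvsal) deletes the last vowel and adds -al (as do rutolam, lesofpas), so the same rule applies.
So gedot → gedtal.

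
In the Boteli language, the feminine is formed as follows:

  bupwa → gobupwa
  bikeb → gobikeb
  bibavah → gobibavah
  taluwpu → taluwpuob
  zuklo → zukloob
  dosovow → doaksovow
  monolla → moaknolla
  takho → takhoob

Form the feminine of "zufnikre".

monolla and bupwa both end in -a yet inflect differently (moaknolla, gobupwa), so the final letter is not what conditions the rule; the first letter is.
"zufnikre" begins with z-. The one such stem in the data (zuklo → zukloob) adds -ob, so the same rule applies.
The other patterns: stems beginning with d- or m- insert -ak- after the first vowel; stems beginning with b- add the prefix go-.
So zufnikre → zufnikreob.

zufnikreob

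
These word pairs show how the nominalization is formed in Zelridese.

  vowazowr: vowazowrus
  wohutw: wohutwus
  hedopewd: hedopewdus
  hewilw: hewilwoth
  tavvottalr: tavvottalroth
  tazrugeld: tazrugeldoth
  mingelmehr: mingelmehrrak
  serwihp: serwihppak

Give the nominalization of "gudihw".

"gudihw" has second-to-last letter 'h'. The stems whose second-to-last letter is 'h' (mingelmehr → mingelmehrrak, serwihp → serwihppak) double the final consonant and add -ak.
The other patterns: stems whose second-to-last letter is 't' or 'w' add -us; stems whose second-to-last letter is 'l' add -oth.
So gudihw → gudihwwak.

gudihwwak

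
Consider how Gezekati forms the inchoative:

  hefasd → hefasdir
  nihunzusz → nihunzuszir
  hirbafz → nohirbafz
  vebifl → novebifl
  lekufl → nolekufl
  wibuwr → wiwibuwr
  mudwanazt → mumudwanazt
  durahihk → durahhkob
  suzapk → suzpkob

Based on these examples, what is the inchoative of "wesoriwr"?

wewesoriwr

nihunzusz and hirbafz both end in -z yet inflect differently (nihunzuszir, nohirbafz), so the final letter is not what conditions the rule; the second-to-last letter is.
"wesoriwr" has second-to-last letter 'w'. The one such stem in the data (wibuwr → wiwibuwr) repeats the first consonant+vowel as a prefix (as does mudwanazt), so the same rule applies.
So wesoriwr → wewesoriwr.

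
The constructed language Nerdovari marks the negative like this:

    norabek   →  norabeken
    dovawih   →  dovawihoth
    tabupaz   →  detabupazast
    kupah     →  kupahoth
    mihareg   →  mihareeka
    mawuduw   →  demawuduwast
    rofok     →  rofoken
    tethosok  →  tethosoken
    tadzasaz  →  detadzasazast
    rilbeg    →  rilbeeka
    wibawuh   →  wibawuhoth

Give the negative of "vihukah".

vihukahoth

"vihukah" ends in -h. The stems ending in -h (kupah → kupahoth, wibawuh → wibawuhoth, dovawih → dovawihoth) add -oth.
The other patterns: stems ending in -k add -en; stems ending in -g drop the final letter and add -eka; stems ending in -w or -z add de- … -ast around the stem.
So vihukah → vihukahoth.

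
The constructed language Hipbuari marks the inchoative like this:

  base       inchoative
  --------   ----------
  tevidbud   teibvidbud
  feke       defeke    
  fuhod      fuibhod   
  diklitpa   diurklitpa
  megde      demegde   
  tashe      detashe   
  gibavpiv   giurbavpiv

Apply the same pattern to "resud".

tevidbud and tashe both begin with t- yet inflect differently (teibvidbud, detashe), so the first letter is not what conditions the rule; the final letter is.
"resud" ends in -d. The stems ending in -d (tevidbud → teibvidbud, fuhod → fuibhod) insert -ib- after the first vowel.
The other patterns: stems ending in -e add the prefix de-; stems ending in -a or -v insert -ur- after the first vowel.
So resud → reibsud.

reibsud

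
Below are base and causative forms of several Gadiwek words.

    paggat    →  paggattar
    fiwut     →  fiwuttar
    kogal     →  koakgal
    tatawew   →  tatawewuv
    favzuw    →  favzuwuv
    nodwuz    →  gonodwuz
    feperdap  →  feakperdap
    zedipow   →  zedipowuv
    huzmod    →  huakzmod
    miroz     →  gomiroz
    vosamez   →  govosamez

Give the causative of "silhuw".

silhuwuv

vosamez and tatawew both have last vowel 'e' yet inflect differently (govosamez, tatawewuv), so the last vowel is not what conditions the rule; the final letter is.
"silhuw" ends in -w. The stems ending in -w (tatawew → tatawewuv, zedipow → zedipowuv, favzuw → favzuwuv) add -uv.
The other patterns: stems ending in -z add the prefix go-; stems ending in -t double the final consonant and add -ar; stems ending in -d, -l or -p insert -ak- after the first vowel.
So silhuw → silhuwuv.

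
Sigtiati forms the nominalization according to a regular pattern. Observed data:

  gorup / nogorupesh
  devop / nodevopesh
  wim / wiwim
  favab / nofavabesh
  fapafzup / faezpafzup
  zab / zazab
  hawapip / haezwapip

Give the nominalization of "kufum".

nokufumesh

zab and favab both end in -b yet inflect differently (zazab, nofavabesh), so the final letter is not what conditions the rule; the number of vowels is.
"kufum" has 2 vowels. The stems with 2 vowels (gorup → nogorupesh, favab → nofavabesh, devop → nodevopesh) add no- … -esh around the stem.
The other patterns: stems with 1 vowel repeat the first consonant+vowel as a prefix; stems with 3 vowels insert -ez- after the first vowel.
So kufum → nokufumesh.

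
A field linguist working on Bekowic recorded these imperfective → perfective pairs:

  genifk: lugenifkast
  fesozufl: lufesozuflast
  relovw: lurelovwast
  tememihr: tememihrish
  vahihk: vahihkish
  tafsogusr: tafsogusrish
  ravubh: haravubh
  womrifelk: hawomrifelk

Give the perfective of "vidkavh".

genifk and vahihk both end in -k yet inflect differently (lugenifkast, vahihkish), so the final letter is not what conditions the rule; the second-to-last letter is.
"vidkavh" has second-to-last letter 'v'. The one such stem in the data (relovw → lurelovwast) adds lu- … -ast around the stem, so the same rule applies.
The other patterns: stems whose second-to-last letter is 'h' or 's' add -ish; stems whose second-to-last letter is 'b' or 'l' add the prefix ha-.
So vidkavh → luvidkavhast.

luvidkavhast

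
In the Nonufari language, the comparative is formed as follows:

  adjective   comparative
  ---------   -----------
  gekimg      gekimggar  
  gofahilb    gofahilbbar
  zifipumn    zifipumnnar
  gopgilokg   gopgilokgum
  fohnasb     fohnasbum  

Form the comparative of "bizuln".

gekimg and gopgilokg both end in -g yet inflect differently (gekimggar, gopgilokgum), so the final letter is not what conditions the rule; the second-to-last letter is.
"bizuln" has second-to-last letter 'l'. The one such stem in the data (gofahilb → gofahilbbar) doubles the final consonant and adds -ar (as do gekimg, zifipumn), so the same rule applies.
The other pattern: stems whose second-to-last letter is 'k' or 's' add -um.
So bizuln → bizulnnar.

bizulnnar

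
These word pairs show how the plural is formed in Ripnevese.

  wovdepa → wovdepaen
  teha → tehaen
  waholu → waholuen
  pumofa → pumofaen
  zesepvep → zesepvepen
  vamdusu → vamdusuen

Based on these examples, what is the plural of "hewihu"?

Every pair shown (wovdepa → wovdepaen, teha → tehaen, waholu → waholuen, …) follows the same rule: add -en.
So hewihu → hewihuen.

hewihuen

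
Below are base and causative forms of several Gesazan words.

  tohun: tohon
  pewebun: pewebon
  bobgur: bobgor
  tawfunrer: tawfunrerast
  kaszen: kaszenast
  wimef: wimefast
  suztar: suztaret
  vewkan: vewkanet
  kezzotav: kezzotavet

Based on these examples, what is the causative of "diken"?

dikenast

"diken" has last vowel 'e'. The stems whose last vowel is 'e' (tawfunrer → tawfunrerast, kaszen → kaszenast, wimef → wimefast) add -ast.
The other patterns: stems whose last vowel is 'u' change the last vowel to 'o'; stems whose last vowel is 'a' add -et.
So diken → dikenast.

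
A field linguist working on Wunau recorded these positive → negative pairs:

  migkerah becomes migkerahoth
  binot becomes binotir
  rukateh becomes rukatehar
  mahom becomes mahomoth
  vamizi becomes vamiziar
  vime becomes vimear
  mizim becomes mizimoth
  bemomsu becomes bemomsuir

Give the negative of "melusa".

"melusa" begins with m-. The stems beginning with m- (mahom → mahomoth, migkerah → migkerahoth, mizim → mizimoth) add -oth.
The other patterns: stems beginning with b- add -ir; stems beginning with r- or v- add -ar.
So melusa → melusaoth.

melusaoth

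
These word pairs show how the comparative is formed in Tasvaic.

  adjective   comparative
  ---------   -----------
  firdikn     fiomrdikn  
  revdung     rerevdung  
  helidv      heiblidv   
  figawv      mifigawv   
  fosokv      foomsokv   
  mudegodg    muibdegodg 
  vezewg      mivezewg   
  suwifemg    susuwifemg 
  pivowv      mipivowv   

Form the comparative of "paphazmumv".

papaphazmumv

fosokv and pivowv both end in -v yet inflect differently (foomsokv, mipivowv), so the final letter is not what conditions the rule; the second-to-last letter is.
"paphazmumv" has second-to-last letter 'm'. The one such stem in the data (suwifemg → susuwifemg) repeats the first consonant+vowel as a prefix (as does revdung), so the same rule applies.
The other patterns: stems whose second-to-last letter is 'k' insert -om- after the first vowel; stems whose second-to-last letter is 'w' add the prefix mi-; stems whose second-to-last letter is 'd' insert -ib- after the first vowel.
So paphazmumv → papaphazmumv.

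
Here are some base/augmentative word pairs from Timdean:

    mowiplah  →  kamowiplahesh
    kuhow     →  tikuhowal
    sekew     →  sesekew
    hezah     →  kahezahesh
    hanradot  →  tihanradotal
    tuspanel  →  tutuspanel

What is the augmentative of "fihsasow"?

tifihsasowal

sekew and kuhow both end in -w yet inflect differently (sesekew, tikuhowal), so the final letter is not what conditions the rule; the last vowel is.
"fihsasow" has last vowel 'o'. The stems whose last vowel is 'o' (kuhow → tikuhowal, hanradot → tihanradotal) add ti- … -al around the stem.
So fihsasow → tifihsasowal.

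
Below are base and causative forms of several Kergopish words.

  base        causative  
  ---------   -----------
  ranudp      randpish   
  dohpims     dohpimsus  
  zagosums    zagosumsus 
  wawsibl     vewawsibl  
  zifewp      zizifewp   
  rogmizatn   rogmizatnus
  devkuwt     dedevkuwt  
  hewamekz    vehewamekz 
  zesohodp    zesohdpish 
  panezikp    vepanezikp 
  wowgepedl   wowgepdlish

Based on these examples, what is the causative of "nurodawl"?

nunurodawl

ranudp and zifewp both end in -p yet inflect differently (randpish, zizifewp), so the final letter is not what conditions the rule; the second-to-last letter is.
"nurodawl" has second-to-last letter 'w'. The stems whose second-to-last letter is 'w' (zifewp → zizifewp, devkuwt → dedevkuwt) repeat the first consonant+vowel as a prefix.
The other patterns: stems whose second-to-last letter is 'd' delete the last vowel and add -ish; stems whose second-to-last letter is 'm' or 't' add -us; stems whose second-to-last letter is 'b' or 'k' add the prefix ve-.
So nurodawl → nunurodawl.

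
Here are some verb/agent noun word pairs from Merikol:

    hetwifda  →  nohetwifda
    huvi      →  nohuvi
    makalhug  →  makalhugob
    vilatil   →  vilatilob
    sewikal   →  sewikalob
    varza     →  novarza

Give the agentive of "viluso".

sewikal and varza both have last vowel 'a' yet inflect differently (sewikalob, novarza), so the last vowel is not what conditions the rule; whether the stem ends in a vowel or a consonant is.
"viluso" ends in a vowel. The stems ending in a vowel (varza → novarza, hetwifda → nohetwifda, huvi → nohuvi) add the prefix no-.
The other pattern: stems ending in a consonant add -ob.
So viluso → noviluso.

noviluso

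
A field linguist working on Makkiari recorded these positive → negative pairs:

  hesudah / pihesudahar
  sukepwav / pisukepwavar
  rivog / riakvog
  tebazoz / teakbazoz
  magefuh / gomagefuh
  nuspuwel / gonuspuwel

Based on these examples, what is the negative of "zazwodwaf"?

hesudah and magefuh both end in -h yet inflect differently (pihesudahar, gomagefuh), so the final letter is not what conditions the rule; the last vowel is.
"zazwodwaf" has last vowel 'a'. The stems whose last vowel is 'a' (hesudah → pihesudahar, sukepwav → pisukepwavar) add pi- … -ar around the stem.
The other patterns: stems whose last vowel is 'o' insert -ak- after the first vowel; stems whose last vowel is 'e' or 'u' add the prefix go-.
So zazwodwaf → pizazwodwafar.

pizazwodwafar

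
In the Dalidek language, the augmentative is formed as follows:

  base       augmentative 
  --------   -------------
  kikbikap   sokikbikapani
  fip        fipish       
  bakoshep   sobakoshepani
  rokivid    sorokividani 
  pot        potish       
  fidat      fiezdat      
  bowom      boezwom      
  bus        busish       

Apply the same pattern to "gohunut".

"gohunut" has 3 vowels. The stems with 3 vowels (bakoshep → sobakoshepani, kikbikap → sokikbikapani, rokivid → sorokividani) add so- … -ani around the stem.
The other patterns: stems with 1 vowel add -ish; stems with 2 vowels insert -ez- after the first vowel.
So gohunut → sogohunutani.

sogohunutani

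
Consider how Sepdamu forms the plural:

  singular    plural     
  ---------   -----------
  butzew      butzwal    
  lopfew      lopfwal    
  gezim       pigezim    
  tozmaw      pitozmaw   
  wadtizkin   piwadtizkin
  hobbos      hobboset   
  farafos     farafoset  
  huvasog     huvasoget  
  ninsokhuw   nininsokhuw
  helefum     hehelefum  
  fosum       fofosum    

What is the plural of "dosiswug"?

dodosiswug

butzew and tozmaw both end in -w yet inflect differently (butzwal, pitozmaw), so the final letter is not what conditions the rule; the last vowel is.
"dosiswug" has last vowel 'u'. The stems whose last vowel is 'u' (ninsokhuw → nininsokhuw, helefum → hehelefum, fosum → fofosum) repeat the first consonant+vowel as a prefix.
So dosiswug → dodosiswug.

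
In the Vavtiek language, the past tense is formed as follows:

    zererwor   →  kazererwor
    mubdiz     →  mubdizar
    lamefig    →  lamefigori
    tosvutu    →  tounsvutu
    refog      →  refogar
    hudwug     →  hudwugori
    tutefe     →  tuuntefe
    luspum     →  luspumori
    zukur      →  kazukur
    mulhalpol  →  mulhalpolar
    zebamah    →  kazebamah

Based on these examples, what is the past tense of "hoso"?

hosoori

"hoso" begins with h-. The one such stem in the data (hudwug → hudwugori) adds -ori, so the same rule applies.
So hoso → hosoori.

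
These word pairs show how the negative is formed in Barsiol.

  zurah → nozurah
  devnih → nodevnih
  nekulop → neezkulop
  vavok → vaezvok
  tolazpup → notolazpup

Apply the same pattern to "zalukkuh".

nozalukkuh

nekulop and tolazpup both end in -p yet inflect differently (neezkulop, notolazpup), so the final letter is not what conditions the rule; the last vowel is.
"zalukkuh" has last vowel 'u'. The one such stem in the data (tolazpup → notolazpup) adds the prefix no-, so the same rule applies.
So zalukkuh → nozalukkuh.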